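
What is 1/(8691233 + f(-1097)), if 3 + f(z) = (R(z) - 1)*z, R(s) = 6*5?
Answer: 1/8659417 ≈ 1.1548e-7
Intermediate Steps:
R(s) = 30
f(z) = -3 + 29*z (f(z) = -3 + (30 - 1)*z = -3 + 29*z)
1/(8691233 + f(-1097)) = 1/(8691233 + (-3 + 29*(-1097))) = 1/(8691233 + (-3 - 31813)) = 1/(8691233 - 31816) = 1/8659417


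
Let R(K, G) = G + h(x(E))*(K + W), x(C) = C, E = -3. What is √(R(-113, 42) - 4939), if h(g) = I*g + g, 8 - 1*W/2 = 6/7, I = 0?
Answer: I*√225442/7 ≈ 67.83*I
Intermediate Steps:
W = 100/7 (W = 16 - 12/7 = 100/7 ≈ 14.286)
h(g) = g (h(g) = 0*g + g = 0 + g = g)
R(K, G) = -300/7 + G - 3*K (R(K, G) = G - 3*(K + 100/7) = G - 3*(100/7 + K) = G + (-300/7 - 3*K) = -300/7 + G - 3*K)
√(R(-113, 42) - 4939) = √((-300/7 + 42 - 3*(-113)) - 4939) = √((-300/7 + 42 + 339) - 4939) = √(2367/7 - 4939) = √(-32206/7) = I*√225442/7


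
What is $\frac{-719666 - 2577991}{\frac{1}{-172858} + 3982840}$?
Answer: $- \frac{190008797902}{229488585573} \approx -0.82797$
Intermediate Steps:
$\frac{-719666 - 2577991}{\frac{1}{-172858} + 3982840} = - \frac{3297657}{- \frac{1}{172858} + 3982840} = - \frac{3297657}{\frac{688465756719}{172858}} = \left(-3297657\right) \frac{172858}{688465756719} = - \frac{190008797902}{229488585573}$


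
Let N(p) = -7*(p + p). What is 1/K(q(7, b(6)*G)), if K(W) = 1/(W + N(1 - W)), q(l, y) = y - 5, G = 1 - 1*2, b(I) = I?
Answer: -179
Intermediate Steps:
N(p) = -14*p
G = -1 (G = 1 - 2 = -1)
q(l, y) = -5 + y
K(W) = 1/(-14 + 15*W) (K(W) = 1/(W - 14*(1 - W)) = 1/(W + (-14 + 14*W)) = 1/(-14 + 15*W))
1/K(q(7, b(6)*G)) = 1/(1/(-14 + 15*(-5 + 6*(-1)))) = 1/(1/(-14 + 15*(-5 - 6))) = 1/(1/(-14 + 15*(-11))) = 1/(1/(-14 - 165)) = 1/(1/(-179)) = 1/(-1/179) = -179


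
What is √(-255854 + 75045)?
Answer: I*√180809 ≈ 425.22*I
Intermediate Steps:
√(-255854 + 75045) = √(-180809) = I*√180809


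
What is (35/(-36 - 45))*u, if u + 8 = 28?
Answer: -700/81 ≈ -8.6420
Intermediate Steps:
u = 20 (u = -8 + 28 = 20)
(35/(-36 - 45))*u = (35/(-36 - 45))*20 = (35/(-81))*20 = (35*(-1/81))*20 = -35/81*20 = -700/81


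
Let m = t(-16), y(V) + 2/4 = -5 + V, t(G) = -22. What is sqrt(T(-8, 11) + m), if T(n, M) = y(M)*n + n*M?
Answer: I*sqrt(154) ≈ 12.41*I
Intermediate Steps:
y(V) = -11/2 + V (y(V) = -1/2 + (-5 + V) = -11/2 + V)
m = -22
T(n, M) = M*n + n*(-11/2 + M) (T(n, M) = (-11/2 + M)*n + n*M = n*(-11/2 + M) + M*n = M*n + n*(-11/2 + M))
sqrt(T(-8, 11) + m) = sqrt((1/2)*(-8)*(-11 + 4*11) - 22) = sqrt((1/2)*(-8)*(-11 + 44) - 22) = sqrt((1/2)*(-8)*33 - 22) = sqrt(-132 - 22) = sqrt(-154) = I*sqrt(154)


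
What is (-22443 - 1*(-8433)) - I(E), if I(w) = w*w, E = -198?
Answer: -53214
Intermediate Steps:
I(w) = w²
(-22443 - 1*(-8433)) - I(E) = (-22443 - 1*(-8433)) - 1*(-198)² = (-22443 + 8433) - 1*39204 = -14010 - 39204 = -53214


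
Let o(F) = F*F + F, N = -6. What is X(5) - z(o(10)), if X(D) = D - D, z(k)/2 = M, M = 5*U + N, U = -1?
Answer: 22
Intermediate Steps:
o(F) = F + F**2 (o(F) = F**2 + F = F + F**2)
M = -11 (M = 5*(-1) - 6 = -5 - 6 = -11)
z(k) = -22 (z(k) = 2*(-11) = -22)
X(D) = 0
X(5) - z(o(10)) = 0 - 1*(-22) = 0 + 22 = 22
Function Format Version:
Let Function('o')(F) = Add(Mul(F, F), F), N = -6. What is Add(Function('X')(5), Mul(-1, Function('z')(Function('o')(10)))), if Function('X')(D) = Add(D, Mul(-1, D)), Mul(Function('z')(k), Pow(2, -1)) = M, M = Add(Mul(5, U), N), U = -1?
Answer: 22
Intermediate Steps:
Function('o')(F) = Add(F, Pow(F, 2)) (Function('o')(F) = Add(Pow(F, 2), F) = Add(F, Pow(F, 2)))
M = -11 (M = Add(Mul(5, -1), -6) = Add(-5, -6) = -11)
Function('z')(k) = -22 (Function('z')(k) = Mul(2, -11) = -22)
Function('X')(D) = 0
Add(Function('X')(5), Mul(-1, Function('z')(Function('o')(10)))) = Add(0, Mul(-1, -22)) = Add(0, 22) = 22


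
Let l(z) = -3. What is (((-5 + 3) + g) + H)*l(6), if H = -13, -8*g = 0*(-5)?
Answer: 45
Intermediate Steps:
g = 0 (g = -0*(-5) = -⅛*0 = 0)
(((-5 + 3) + g) + H)*l(6) = (((-5 + 3) + 0) - 13)*(-3) = ((-2 + 0) - 13)*(-3) = (-2 - 13)*(-3) = -15*(-3) = 45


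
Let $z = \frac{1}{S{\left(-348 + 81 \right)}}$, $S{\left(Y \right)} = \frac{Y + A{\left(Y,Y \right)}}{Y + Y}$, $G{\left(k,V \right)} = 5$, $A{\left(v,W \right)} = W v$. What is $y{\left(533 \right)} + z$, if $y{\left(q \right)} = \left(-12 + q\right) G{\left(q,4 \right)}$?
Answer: $\frac{346464}{133} \approx 2605.0$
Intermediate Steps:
$S{\left(Y \right)} = \frac{Y + Y^{2}}{2 Y}$ ($S{\left(Y \right)} = \frac{Y + Y Y}{Y + Y} = \frac{Y + Y^{2}}{2 Y}$)
$y{\left(q \right)} = -60 + 5 q$ ($y{\left(q \right)} = \left(-12 + q\right) 5 = -60 + 5 q$)
$z = - \frac{1}{133}$ ($z = \frac{1}{\frac{1}{2} + \frac{-348 + 81}{2}} = \frac{1}{\frac{1}{2} + \frac{1}{2} \left(-267\right)} = \frac{1}{\frac{1}{2} - \frac{267}{2}} = \frac{1}{-133} = - \frac{1}{133} \approx -0.0075188$)
$y{\left(533 \right)} + z = \left(-60 + 5 \cdot 533\right) - \frac{1}{133} = \left(-60 + 2665\right) - \frac{1}{133} = 2605 - \frac{1}{133} = \frac{346464}{133}$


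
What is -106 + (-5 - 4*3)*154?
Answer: -2724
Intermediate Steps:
-106 + (-5 - 4*3)*154 = -106 + (-5 - 12)*154 = -106 - 17*154 = -106 - 2618 = -2724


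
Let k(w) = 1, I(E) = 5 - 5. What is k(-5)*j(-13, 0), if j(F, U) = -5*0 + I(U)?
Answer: 0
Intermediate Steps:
I(E) = 0
j(F, U) = 0 (j(F, U) = -5*0 + 0 = 0 + 0 = 0)
k(-5)*j(-13, 0) = 1*0 = 0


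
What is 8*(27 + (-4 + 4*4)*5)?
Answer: 696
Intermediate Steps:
8*(27 + (-4 + 4*4)*5) = 8*(27 + (-4 + 16)*5) = 8*(27 + 12*5) = 8*(27 + 60) = 8*87 = 696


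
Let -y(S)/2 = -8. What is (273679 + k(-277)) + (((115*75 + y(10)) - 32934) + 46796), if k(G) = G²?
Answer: 372911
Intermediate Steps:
y(S) = 16 (y(S) = -2*(-8) = 16)
(273679 + k(-277)) + (((115*75 + y(10)) - 32934) + 46796) = (273679 + (-277)²) + (((115*75 + 16) - 32934) + 46796) = (273679 + 76729) + (((8625 + 16) - 32934) + 46796) = 350408 + ((8641 - 32934) + 46796) = 350408 + (-24293 + 46796) = 350408 + 22503 = 372911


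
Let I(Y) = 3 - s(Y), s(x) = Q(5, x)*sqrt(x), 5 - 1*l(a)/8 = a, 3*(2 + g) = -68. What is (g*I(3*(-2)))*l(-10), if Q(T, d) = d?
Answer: -8880 - 17760*I*sqrt(6) ≈ -8880.0 - 43503.0*I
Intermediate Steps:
g = -74/3 (g = -2 + (1/3)*(-68) = -2 - 68/3 = -74/3 ≈ -24.667)
l(a) = 40 - 8*a
s(x) = x**(3/2) (s(x) = x*sqrt(x) = x**(3/2))
I(Y) = 3 - Y**(3/2)
(g*I(3*(-2)))*l(-10) = (-74*(3 - (3*(-2))**(3/2))/3)*(40 - 8*(-10)) = (-74*(3 - (-6)**(3/2))/3)*(40 + 80) = -74*(3 - (-6)*I*sqrt(6))/3*120 = -74*(3 + 6*I*sqrt(6))/3*120 = (-74 - 148*I*sqrt(6))*120 = -8880 - 17760*I*sqrt(6)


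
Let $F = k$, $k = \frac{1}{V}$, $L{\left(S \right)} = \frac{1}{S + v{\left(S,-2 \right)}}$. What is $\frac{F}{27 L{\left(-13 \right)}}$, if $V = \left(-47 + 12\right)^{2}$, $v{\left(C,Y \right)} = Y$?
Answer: $- \frac{1}{2205} \approx -0.00045351$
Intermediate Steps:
$V = 1225$ ($V = \left(-35\right)^{2} = 1225$)
$L{\left(S \right)} = \frac{1}{-2 + S}$ ($L{\left(S \right)} = \frac{1}{S - 2} = \frac{1}{-2 + S}$)
$k = \frac{1}{1225} \approx 0.00081633$
$F = \frac{1}{1225} \approx 0.00081633$
$\frac{F}{27 L{\left(-13 \right)}} = \frac{1}{1225 \frac{27}{-2 - 13}} = \frac{1}{1225 \frac{27}{-15}} = \frac{1}{1225 \cdot 27 \left(- \frac{1}{15}\right)} = \frac{1}{1225 \left(- \frac{9}{5}\right)} = \frac{1}{1225} \left(- \frac{5}{9}\right) = - \frac{1}{2205}$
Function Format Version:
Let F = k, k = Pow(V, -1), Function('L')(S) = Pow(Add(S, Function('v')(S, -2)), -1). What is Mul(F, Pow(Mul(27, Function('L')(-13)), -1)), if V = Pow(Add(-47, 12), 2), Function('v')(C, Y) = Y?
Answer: Rational(-1, 2205) ≈ -0.00045351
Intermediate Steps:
V = 1225 (V = Pow(-35, 2) = 1225)
Function('L')(S) = Pow(Add(-2, S), -1) (Function('L')(S) = Pow(Add(S, -2), -1) = Pow(Add(-2, S), -1))
k = Rational(1, 1225) (k = Pow(1225, -1) = Rational(1, 1225) ≈ 0.00081633)
F = Rational(1, 1225) ≈ 0.00081633
Mul(F, Pow(Mul(27, Function('L')(-13)), -1)) = Mul(Rational(1, 1225), Pow(Mul(27, Pow(Add(-2, -13), -1)), -1)) = Mul(Rational(1, 1225), Pow(Mul(27, Pow(-15, -1)), -1)) = Mul(Rational(1, 1225), Pow(Mul(27, Rational(-1, 15)), -1)) = Mul(Rational(1, 1225), Pow(Rational(-9, 5), -1)) = Mul(Rational(1, 1225), Rational(-5, 9)) = Rational(-1, 2205)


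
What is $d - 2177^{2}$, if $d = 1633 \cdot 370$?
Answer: $-4135119$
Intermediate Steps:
$d = 604210$
$d - 2177^{2} = 604210 - 2177^{2} = 604210 - 4739329 = -4135119$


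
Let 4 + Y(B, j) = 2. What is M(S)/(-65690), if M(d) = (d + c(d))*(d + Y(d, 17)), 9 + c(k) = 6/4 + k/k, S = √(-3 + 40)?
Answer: -5/6569 + 17*√37/131380 ≈ 2.5932e-5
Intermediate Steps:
Y(B, j) = -2 (Y(B, j) = -4 + 2 = -2)
S = √37 ≈ 6.0828
c(k) = -13/2 (c(k) = -9 + (6/4 + k/k) = -9 + (6*(¼) + 1) = -9 + (3/2 + 1) = -9 + 5/2 = -13/2)
M(d) = (-2 + d)*(-13/2 + d) (M(d) = (d - 13/2)*(d - 2) = (-13/2 + d)*(-2 + d) = (-2 + d)*(-13/2 + d))
M(S)/(-65690) = (13 + (√37)² - 17*√37/2)/(-65690) = (13 + 37 - 17*√37/2)*(-1/65690) = (50 - 17*√37/2)*(-1/65690) = -5/6569 + 17*√37/131380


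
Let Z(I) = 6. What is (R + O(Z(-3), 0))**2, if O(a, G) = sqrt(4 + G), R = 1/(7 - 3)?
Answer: 81/16 ≈ 5.0625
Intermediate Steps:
R = 1/4 ≈ 0.25000
(R + O(Z(-3), 0))**2 = (1/4 + sqrt(4 + 0))**2 = (1/4 + sqrt(4))**2 = (1/4 + 2)**2 = (9/4)**2 = 81/16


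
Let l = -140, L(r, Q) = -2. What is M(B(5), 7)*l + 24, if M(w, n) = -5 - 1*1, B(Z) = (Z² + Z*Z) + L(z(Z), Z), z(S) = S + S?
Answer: 864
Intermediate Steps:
z(S) = 2*S
B(Z) = -2 + 2*Z² (B(Z) = (Z² + Z*Z) - 2 = (Z² + Z²) - 2 = 2*Z² - 2 = -2 + 2*Z²)
M(w, n) = -6 (M(w, n) = -5 - 1 = -6)
M(B(5), 7)*l + 24 = -6*(-140) + 24 = 840 + 24 = 864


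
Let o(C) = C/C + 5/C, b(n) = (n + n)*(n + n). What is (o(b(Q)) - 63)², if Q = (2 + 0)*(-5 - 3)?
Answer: 4030091289/1048576 ≈ 3843.4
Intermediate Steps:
Q = -16 (Q = 2*(-8) = -16)
b(n) = 4*n² (b(n) = (2*n)*(2*n) = 4*n²)
o(C) = 1 + 5/C
(o(b(Q)) - 63)² = ((5 + 4*(-16)²)/((4*(-16)²)) - 63)² = ((5 + 4*256)/((4*256)) - 63)² = ((5 + 1024)/1024 - 63)² = ((1/1024)*1029 - 63)² = (1029/1024 - 63)² = (-63483/1024)² = 4030091289/1048576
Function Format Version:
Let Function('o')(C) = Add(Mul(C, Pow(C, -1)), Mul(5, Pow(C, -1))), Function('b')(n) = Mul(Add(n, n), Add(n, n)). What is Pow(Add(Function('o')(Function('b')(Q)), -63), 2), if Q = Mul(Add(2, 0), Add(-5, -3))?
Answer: Rational(4030091289, 1048576) ≈ 3843.4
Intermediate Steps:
Q = -16 (Q = Mul(2, -8) = -16)
Function('b')(n) = Mul(4, Pow(n, 2)) (Function('b')(n) = Mul(Mul(2, n), Mul(2, n)) = Mul(4, Pow(n, 2)))
Function('o')(C) = Add(1, Mul(5, Pow(C, -1)))
Pow(Add(Function('o')(Function('b')(Q)), -63), 2) = Pow(Add(Mul(Pow(Mul(4, Pow(-16, 2)), -1), Add(5, Mul(4, Pow(-16, 2)))), -63), 2) = Pow(Add(Mul(Pow(Mul(4, 256), -1), Add(5, Mul(4, 256))), -63), 2) = Pow(Add(Mul(Pow(1024, -1), Add(5, 1024)), -63), 2) = Pow(Add(Mul(Rational(1, 1024), 1029), -63), 2) = Pow(Add(Rational(1029, 1024), -63), 2) = Pow(Rational(-63483, 1024), 2) = Rational(4030091289, 1048576)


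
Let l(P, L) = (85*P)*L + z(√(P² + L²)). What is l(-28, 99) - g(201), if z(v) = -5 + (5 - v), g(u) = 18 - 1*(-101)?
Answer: -235739 - √10585 ≈ -2.3584e+5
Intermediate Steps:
g(u) = 119 (g(u) = 18 + 101 = 119)
z(v) = -v
l(P, L) = -√(L² + P²) + 85*L*P (l(P, L) = (85*P)*L - √(P² + L²) = 85*L*P - √(L² + P²) = -√(L² + P²) + 85*L*P)
l(-28, 99) - g(201) = (-√(99² + (-28)²) + 85*99*(-28)) - 1*119 = (-√(9801 + 784) - 235620) - 119 = (-√10585 - 235620) - 119 = (-235620 - √10585) - 119 = -235739 - √10585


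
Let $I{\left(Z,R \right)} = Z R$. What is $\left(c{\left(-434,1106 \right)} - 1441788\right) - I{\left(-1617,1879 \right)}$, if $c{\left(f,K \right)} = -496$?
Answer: $1596059$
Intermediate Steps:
$I{\left(Z,R \right)} = R Z$
$\left(c{\left(-434,1106 \right)} - 1441788\right) - I{\left(-1617,1879 \right)} = \left(-496 - 1441788\right) - 1879 \left(-1617\right) = \left(-496 - 1441788\right) - -3038343 = -1442284 + 3038343 = 1596059$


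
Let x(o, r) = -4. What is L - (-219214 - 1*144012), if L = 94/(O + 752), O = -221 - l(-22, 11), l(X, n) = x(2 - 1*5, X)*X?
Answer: 160909212/443 ≈ 3.6323e+5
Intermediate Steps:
l(X, n) = -4*X
O = -309 (O = -221 - (-4)*(-22) = -221 - 1*88 = -221 - 88 = -309)
L = 94/443 (L = 94/(-309 + 752) = 94/443 ≈ 0.21219)
L - (-219214 - 1*144012) = 94/443 - (-219214 - 1*144012) = 94/443 - (-219214 - 144012) = 94/443 - 1*(-363226) = 94/443 + 363226 = 160909212/443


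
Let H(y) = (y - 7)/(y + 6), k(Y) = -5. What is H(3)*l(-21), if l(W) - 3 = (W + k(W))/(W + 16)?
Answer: -164/45 ≈ -3.6444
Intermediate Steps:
H(y) = (-7 + y)/(6 + y)
l(W) = 3 + (-5 + W)/(16 + W) (l(W) = 3 + (W - 5)/(W + 16) = 3 + (-5 + W)/(16 + W))
H(3)*l(-21) = ((-7 + 3)/(6 + 3))*((43 + 4*(-21))/(16 - 21)) = (-4/9)*((43 - 84)/(-5)) = ((⅑)*(-4))*(-⅕*(-41)) = -4/9*41/5 = -164/45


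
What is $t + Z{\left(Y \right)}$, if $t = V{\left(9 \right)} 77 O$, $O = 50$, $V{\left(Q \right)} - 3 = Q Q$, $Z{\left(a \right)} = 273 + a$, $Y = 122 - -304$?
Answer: $324099$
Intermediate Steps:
$Y = 426$ ($Y = 122 + 304 = 426$)
$V{\left(Q \right)} = 3 + Q^{2}$ ($V{\left(Q \right)} = 3 + Q Q = 3 + Q^{2}$)
$t = 323400$ ($t = \left(3 + 9^{2}\right) 77 \cdot 50 = \left(3 + 81\right) 77 \cdot 50 = 84 \cdot 77 \cdot 50 = 6468 \cdot 50 = 323400$)
$t + Z{\left(Y \right)} = 323400 + \left(273 + 426\right) = 323400 + 699 = 324099$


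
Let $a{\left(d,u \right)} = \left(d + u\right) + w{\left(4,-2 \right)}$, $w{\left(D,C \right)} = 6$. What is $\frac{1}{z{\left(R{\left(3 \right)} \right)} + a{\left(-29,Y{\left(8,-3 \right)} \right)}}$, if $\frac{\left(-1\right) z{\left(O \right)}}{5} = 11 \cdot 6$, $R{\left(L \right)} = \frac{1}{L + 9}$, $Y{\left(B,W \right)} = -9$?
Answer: $- \frac{1}{362} \approx -0.0027624$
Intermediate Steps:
$R{\left(L \right)} = \frac{1}{9 + L}$
$z{\left(O \right)} = -330$ ($z{\left(O \right)} = - 5 \cdot 11 \cdot 6 = \left(-5\right) 66 = -330$)
$a{\left(d,u \right)} = 6 + d + u$ ($a{\left(d,u \right)} = \left(d + u\right) + 6 = 6 + d + u$)
$\frac{1}{z{\left(R{\left(3 \right)} \right)} + a{\left(-29,Y{\left(8,-3 \right)} \right)}} = \frac{1}{-330 - 32} = \frac{1}{-362} = - \frac{1}{362}$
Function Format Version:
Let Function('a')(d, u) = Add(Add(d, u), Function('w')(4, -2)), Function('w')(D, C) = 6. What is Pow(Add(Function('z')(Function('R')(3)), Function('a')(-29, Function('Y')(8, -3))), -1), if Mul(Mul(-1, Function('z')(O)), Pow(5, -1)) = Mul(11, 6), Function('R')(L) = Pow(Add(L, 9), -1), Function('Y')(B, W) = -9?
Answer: Rational(-1, 362) ≈ -0.0027624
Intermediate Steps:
Function('R')(L) = Pow(Add(9, L), -1)
Function('z')(O) = -330 (Function('z')(O) = Mul(-5, Mul(11, 6)) = Mul(-5, 66) = -330)
Function('a')(d, u) = Add(6, d, u) (Function('a')(d, u) = Add(Add(d, u), 6) = Add(6, d, u))
Pow(Add(Function('z')(Function('R')(3)), Function('a')(-29, Function('Y')(8, -3))), -1) = Pow(Add(-330, Add(6, -29, -9)), -1) = Pow(Add(-330, -32), -1) = Pow(-362, -1) = Rational(-1, 362)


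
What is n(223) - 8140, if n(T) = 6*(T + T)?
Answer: -5464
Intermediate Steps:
n(T) = 12*T (n(T) = 6*(2*T) = 12*T)
n(223) - 8140 = 12*223 - 8140 = 2676 - 8140 = -5464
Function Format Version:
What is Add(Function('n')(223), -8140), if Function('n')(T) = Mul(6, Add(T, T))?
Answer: -5464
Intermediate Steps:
Function('n')(T) = Mul(12, T) (Function('n')(T) = Mul(6, Mul(2, T)) = Mul(12, T))
Add(Function('n')(223), -8140) = Add(Mul(12, 223), -8140) = Add(2676, -8140) = -5464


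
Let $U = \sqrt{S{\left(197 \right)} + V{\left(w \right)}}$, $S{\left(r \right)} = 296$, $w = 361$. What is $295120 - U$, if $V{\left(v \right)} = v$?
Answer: $295120 - 3 \sqrt{73} \approx 2.9509 \cdot 10^{5}$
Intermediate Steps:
$U = 3 \sqrt{73}$ ($U = \sqrt{296 + 361} = \sqrt{657} = 3 \sqrt{73} \approx 25.632$)
$295120 - U = 295120 - 3 \sqrt{73}$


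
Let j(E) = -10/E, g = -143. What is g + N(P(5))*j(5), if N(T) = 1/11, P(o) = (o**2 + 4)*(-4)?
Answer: -1575/11 ≈ -143.18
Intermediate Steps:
P(o) = -16 - 4*o**2 (P(o) = (4 + o**2)*(-4) = -16 - 4*o**2)
N(T) = 1/11
g + N(P(5))*j(5) = -143 + (-10/5)/11 = -143 + (-10*1/5)/11 = -143 + (1/11)*(-2) = -143 - 2/11 = -1575/11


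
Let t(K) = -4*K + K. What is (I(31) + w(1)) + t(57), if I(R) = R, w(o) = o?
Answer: -139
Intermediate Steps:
t(K) = -3*K
(I(31) + w(1)) + t(57) = (31 + 1) - 3*57 = 32 - 171 = -139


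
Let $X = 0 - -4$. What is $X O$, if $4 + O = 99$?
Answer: $380$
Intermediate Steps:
$O = 95$ ($O = -4 + 99 = 95$)
$X = 4$ ($X = 0 + 4 = 4$)
$X O = 4 \cdot 95 = 380$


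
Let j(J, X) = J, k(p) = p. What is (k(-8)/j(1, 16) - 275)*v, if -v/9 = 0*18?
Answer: 0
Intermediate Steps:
v = 0 (v = -0*18 = -9*0 = 0)
(k(-8)/j(1, 16) - 275)*v = (-8/1 - 275)*0 = (-8*1 - 275)*0 = (-8 - 275)*0 = -283*0 = 0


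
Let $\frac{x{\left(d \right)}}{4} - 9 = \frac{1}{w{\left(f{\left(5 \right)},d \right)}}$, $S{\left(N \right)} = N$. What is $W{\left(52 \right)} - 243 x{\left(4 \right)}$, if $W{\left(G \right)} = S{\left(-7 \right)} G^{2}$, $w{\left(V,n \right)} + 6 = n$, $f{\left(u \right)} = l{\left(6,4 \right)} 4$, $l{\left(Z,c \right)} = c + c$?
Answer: $-27190$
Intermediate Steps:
$l{\left(Z,c \right)} = 2 c$
$f{\left(u \right)} = 32$ ($f{\left(u \right)} = 2 \cdot 4 \cdot 4 = 8 \cdot 4 = 32$)
$w{\left(V,n \right)} = -6 + n$
$x{\left(d \right)} = 36 + \frac{4}{-6 + d}$
$W{\left(G \right)} = - 7 G^{2}$
$W{\left(52 \right)} - 243 x{\left(4 \right)} = - 7 \cdot 52^{2} - 243 \frac{4 \left(-53 + 9 \cdot 4\right)}{-6 + 4} = \left(-7\right) 2704 - 243 \frac{4 \left(-53 + 36\right)}{-2} = -18928 - 243 \cdot 4 \left(- \frac{1}{2}\right) \left(-17\right) = -18928 - 8262 = -27190$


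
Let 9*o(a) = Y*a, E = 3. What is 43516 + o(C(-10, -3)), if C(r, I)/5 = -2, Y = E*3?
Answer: 43506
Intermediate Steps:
Y = 9 (Y = 3*3 = 9)
C(r, I) = -10 (C(r, I) = 5*(-2) = -10)
o(a) = a (o(a) = (9*a)/9 = a)
43516 + o(C(-10, -3)) = 43516 - 10 = 43506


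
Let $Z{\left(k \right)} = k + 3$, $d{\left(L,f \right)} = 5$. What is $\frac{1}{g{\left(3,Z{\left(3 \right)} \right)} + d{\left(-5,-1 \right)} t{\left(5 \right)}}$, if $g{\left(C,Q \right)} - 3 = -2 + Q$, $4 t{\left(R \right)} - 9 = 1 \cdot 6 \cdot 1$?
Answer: $\frac{4}{103} \approx 0.038835$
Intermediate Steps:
$Z{\left(k \right)} = 3 + k$
$t{\left(R \right)} = \frac{15}{4}$ ($t{\left(R \right)} = \frac{9}{4} + \frac{1 \cdot 6 \cdot 1}{4} = \frac{9}{4} + \frac{6 \cdot 1}{4} = \frac{9}{4} + \frac{1}{4} \cdot 6 = \frac{9}{4} + \frac{3}{2} = \frac{15}{4}$)
$g{\left(C,Q \right)} = 1 + Q$ ($g{\left(C,Q \right)} = 3 + \left(-2 + Q\right) = 1 + Q$)
$\frac{1}{g{\left(3,Z{\left(3 \right)} \right)} + d{\left(-5,-1 \right)} t{\left(5 \right)}} = \frac{1}{\left(1 + \left(3 + 3\right)\right) + 5 \cdot \frac{15}{4}} = \frac{1}{\left(1 + 6\right) + \frac{75}{4}} = \frac{1}{7 + \frac{75}{4}} = \frac{1}{\frac{103}{4}} = \frac{4}{103}$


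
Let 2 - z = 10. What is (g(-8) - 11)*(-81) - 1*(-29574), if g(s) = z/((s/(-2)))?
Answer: 30627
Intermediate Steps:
z = -8 (z = 2 - 1*10 = 2 - 10 = -8)
g(s) = 16/s (g(s) = -8*(-2/s) = -(-16)/s = 16/s)
(g(-8) - 11)*(-81) - 1*(-29574) = (16/(-8) - 11)*(-81) - 1*(-29574) = (16*(-1/8) - 11)*(-81) + 29574 = (-2 - 11)*(-81) + 29574 = -13*(-81) + 29574 = 1053 + 29574 = 30627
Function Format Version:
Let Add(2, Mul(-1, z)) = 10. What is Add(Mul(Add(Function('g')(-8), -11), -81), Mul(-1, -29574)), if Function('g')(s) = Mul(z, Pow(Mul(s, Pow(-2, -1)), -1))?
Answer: 30627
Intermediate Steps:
z = -8 (z = Add(2, Mul(-1, 10)) = Add(2, -10) = -8)
Function('g')(s) = Mul(16, Pow(s, -1)) (Function('g')(s) = Mul(-8, Pow(Mul(s, Pow(-2, -1)), -1)) = Mul(-8, Pow(Mul(s, Rational(-1, 2)), -1)) = Mul(-8, Pow(Mul(Rational(-1, 2), s), -1)) = Mul(-8, Mul(-2, Pow(s, -1))) = Mul(16, Pow(s, -1)))
Add(Mul(Add(Function('g')(-8), -11), -81), Mul(-1, -29574)) = Add(Mul(Add(Mul(16, Pow(-8, -1)), -11), -81), Mul(-1, -29574)) = Add(Mul(Add(Mul(16, Rational(-1, 8)), -11), -81), 29574) = Add(Mul(Add(-2, -11), -81), 29574) = Add(Mul(-13, -81), 29574) = Add(1053, 29574) = 30627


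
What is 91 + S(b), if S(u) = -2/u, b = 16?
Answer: 727/8 ≈ 90.875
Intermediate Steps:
91 + S(b) = 91 - 2/16 = 91 - 2*1/16 = 91 - ⅛ = 727/8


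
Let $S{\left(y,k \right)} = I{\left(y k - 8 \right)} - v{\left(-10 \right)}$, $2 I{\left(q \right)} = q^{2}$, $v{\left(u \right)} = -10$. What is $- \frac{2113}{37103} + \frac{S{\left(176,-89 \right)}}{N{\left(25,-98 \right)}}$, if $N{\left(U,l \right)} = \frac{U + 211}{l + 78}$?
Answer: $- \frac{22782318482697}{2189077} \approx -1.0407 \cdot 10^{7}$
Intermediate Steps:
$N{\left(U,l \right)} = \frac{211 + U}{78 + l}$
$I{\left(q \right)} = \frac{q^{2}}{2}$
$S{\left(y,k \right)} = 10 + \frac{\left(-8 + k y\right)^{2}}{2}$ ($S{\left(y,k \right)} = \frac{\left(y k - 8\right)^{2}}{2} - -10 = \frac{\left(k y - 8\right)^{2}}{2} + 10 = \frac{\left(-8 + k y\right)^{2}}{2} + 10 = 10 + \frac{\left(-8 + k y\right)^{2}}{2}$)
$- \frac{2113}{37103} + \frac{S{\left(176,-89 \right)}}{N{\left(25,-98 \right)}} = - \frac{2113}{37103} + \frac{10 + \frac{\left(-8 - 15664\right)^{2}}{2}}{\frac{1}{78 - 98} \left(211 + 25\right)} = \left(-2113\right) \frac{1}{37103} + \frac{10 + \frac{\left(-8 - 15664\right)^{2}}{2}}{\frac{1}{-20} \cdot 236} = - \frac{2113}{37103} + \frac{10 + \frac{\left(-15672\right)^{2}}{2}}{\left(- \frac{1}{20}\right) 236} = - \frac{2113}{37103} + \frac{10 + \frac{1}{2} \cdot 245611584}{- \frac{59}{5}} = - \frac{2113}{37103} + \left(10 + 122805792\right) \left(- \frac{5}{59}\right) = - \frac{2113}{37103} + 122805802 \left(- \frac{5}{59}\right) = - \frac{2113}{37103} - \frac{614029010}{59} = - \frac{22782318482697}{2189077}$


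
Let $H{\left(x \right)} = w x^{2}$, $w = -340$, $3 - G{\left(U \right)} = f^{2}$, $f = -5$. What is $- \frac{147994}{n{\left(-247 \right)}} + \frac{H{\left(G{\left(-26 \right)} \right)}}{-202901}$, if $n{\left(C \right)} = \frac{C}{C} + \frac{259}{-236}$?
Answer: $\frac{7086642605064}{4666723} \approx 1.5185 \cdot 10^{6}$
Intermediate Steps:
$G{\left(U \right)} = -22$ ($G{\left(U \right)} = 3 - \left(-5\right)^{2} = 3 - 25 = -22$)
$n{\left(C \right)} = - \frac{23}{236}$ ($n{\left(C \right)} = 1 + 259 \left(- \frac{1}{236}\right) = 1 - \frac{259}{236} = - \frac{23}{236}$)
$H{\left(x \right)} = - 340 x^{2}$
$- \frac{147994}{n{\left(-247 \right)}} + \frac{H{\left(G{\left(-26 \right)} \right)}}{-202901} = - \frac{147994}{- \frac{23}{236}} + \frac{\left(-340\right) \left(-22\right)^{2}}{-202901} = \left(-147994\right) \left(- \frac{236}{23}\right) + \left(-340\right) 484 \left(- \frac{1}{202901}\right) = \frac{34926584}{23} - - \frac{164560}{202901} = \frac{34926584}{23} + \frac{164560}{202901} = \frac{7086642605064}{4666723}$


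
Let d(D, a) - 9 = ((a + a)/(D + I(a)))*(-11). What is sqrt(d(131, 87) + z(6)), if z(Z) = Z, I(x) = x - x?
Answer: sqrt(6681)/131 ≈ 0.62395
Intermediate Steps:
I(x) = 0
d(D, a) = 9 - 22*a/D (d(D, a) = 9 + ((a + a)/(D + 0))*(-11) = 9 + ((2*a)/D)*(-11) = 9 + (2*a/D)*(-11) = 9 - 22*a/D)
sqrt(d(131, 87) + z(6)) = sqrt((9 - 22*87/131) + 6) = sqrt((9 - 22*87*1/131) + 6) = sqrt((9 - 1914/131) + 6) = sqrt(-735/131 + 6) = sqrt(51/131) = sqrt(6681)/131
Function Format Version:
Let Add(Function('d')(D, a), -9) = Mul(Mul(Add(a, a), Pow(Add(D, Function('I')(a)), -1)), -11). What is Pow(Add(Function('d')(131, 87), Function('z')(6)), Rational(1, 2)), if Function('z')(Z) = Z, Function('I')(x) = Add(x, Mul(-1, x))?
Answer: Mul(Rational(1, 131), Pow(6681, Rational(1, 2))) ≈ 0.62395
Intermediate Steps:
Function('I')(x) = 0
Function('d')(D, a) = Add(9, Mul(-22, a, Pow(D, -1))) (Function('d')(D, a) = Add(9, Mul(Mul(Add(a, a), Pow(Add(D, 0), -1)), -11)) = Add(9, Mul(Mul(Mul(2, a), Pow(D, -1)), -11)) = Add(9, Mul(Mul(2, a, Pow(D, -1)), -11)) = Add(9, Mul(-22, a, Pow(D, -1))))
Pow(Add(Function('d')(131, 87), Function('z')(6)), Rational(1, 2)) = Pow(Add(Add(9, Mul(-22, 87, Pow(131, -1))), 6), Rational(1, 2)) = Pow(Add(Add(9, Mul(-22, 87, Rational(1, 131))), 6), Rational(1, 2)) = Pow(Add(Add(9, Rational(-1914, 131)), 6), Rational(1, 2)) = Pow(Add(Rational(-735, 131), 6), Rational(1, 2)) = Pow(Rational(51, 131), Rational(1, 2)) = Mul(Rational(1, 131), Pow(6681, Rational(1, 2)))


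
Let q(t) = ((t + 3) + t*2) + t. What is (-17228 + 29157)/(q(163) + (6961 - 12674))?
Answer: -11929/5058 ≈ -2.3584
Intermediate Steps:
q(t) = 3 + 4*t (q(t) = ((3 + t) + 2*t) + t = (3 + 3*t) + t = 3 + 4*t)
(-17228 + 29157)/(q(163) + (6961 - 12674)) = (-17228 + 29157)/((3 + 4*163) + (6961 - 12674)) = 11929/((3 + 652) - 5713) = 11929/(655 - 5713) = 11929/(-5058) = 11929*(-1/5058) = -11929/5058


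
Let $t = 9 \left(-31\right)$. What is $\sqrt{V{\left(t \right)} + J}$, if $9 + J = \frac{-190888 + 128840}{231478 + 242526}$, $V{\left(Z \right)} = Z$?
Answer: $\frac{10 i \sqrt{40460744438}}{118501} \approx 16.974 i$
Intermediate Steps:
$t = -279$
$J = - \frac{1082021}{118501}$ ($J = -9 + \frac{-190888 + 128840}{231478 + 242526} = -9 - \frac{62048}{474004} = -9 - \frac{15512}{118501} = - \frac{1082021}{118501} \approx -9.1309$)
$\sqrt{V{\left(t \right)} + J} = \sqrt{-279 - \frac{1082021}{118501}} = \sqrt{- \frac{34143800}{118501}} = \frac{10 i \sqrt{40460744438}}{118501}$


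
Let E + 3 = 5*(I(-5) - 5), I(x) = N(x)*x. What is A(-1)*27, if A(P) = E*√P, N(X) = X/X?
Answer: -1431*I ≈ -1431.0*I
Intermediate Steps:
N(X) = 1
I(x) = x (I(x) = 1*x = x)
E = -53 (E = -3 + 5*(-5 - 5) = -3 + 5*(-10) = -3 - 50 = -53)
A(P) = -53*√P
A(-1)*27 = -53*I*27 = -1431*I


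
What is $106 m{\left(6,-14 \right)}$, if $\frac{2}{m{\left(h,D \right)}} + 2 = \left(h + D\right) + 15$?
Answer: $\frac{212}{5} \approx 42.4$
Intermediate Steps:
$m{\left(h,D \right)} = \frac{2}{13 + D + h}$ ($m{\left(h,D \right)} = \frac{2}{-2 + \left(\left(h + D\right) + 15\right)} = \frac{2}{-2 + \left(\left(D + h\right) + 15\right)} = \frac{2}{-2 + \left(15 + D + h\right)} = \frac{2}{13 + D + h}$)
$106 m{\left(6,-14 \right)} = 106 \frac{2}{13 - 14 + 6} = 106 \cdot \frac{2}{5} = \frac{212}{5}$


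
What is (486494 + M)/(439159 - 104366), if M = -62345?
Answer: 424149/334793 ≈ 1.2669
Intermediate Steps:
(486494 + M)/(439159 - 104366) = (486494 - 62345)/(439159 - 104366) = 424149/334793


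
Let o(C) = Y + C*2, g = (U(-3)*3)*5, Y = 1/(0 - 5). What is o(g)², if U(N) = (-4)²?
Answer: 5755201/25 ≈ 2.3021e+5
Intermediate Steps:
Y = -⅕ (Y = 1/(-5) = -⅕ ≈ -0.20000)
U(N) = 16
g = 240 (g = (16*3)*5 = 48*5 = 240)
o(C) = -⅕ + 2*C (o(C) = -⅕ + C*2 = -⅕ + 2*C)
o(g)² = (-⅕ + 2*240)² = (-⅕ + 480)² = (2399/5)² = 5755201/25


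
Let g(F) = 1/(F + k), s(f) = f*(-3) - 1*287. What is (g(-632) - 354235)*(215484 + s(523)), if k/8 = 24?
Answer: -8324196657207/110 ≈ -7.5675e+10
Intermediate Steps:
k = 192 (k = 8*24 = 192)
s(f) = -287 - 3*f (s(f) = -3*f - 287 = -287 - 3*f)
g(F) = 1/(192 + F) (g(F) = 1/(F + 192) = 1/(192 + F))
(g(-632) - 354235)*(215484 + s(523)) = (1/(192 - 632) - 354235)*(215484 + (-287 - 3*523)) = (1/(-440) - 354235)*(215484 + (-287 - 1569)) = (-1/440 - 354235)*(215484 - 1856) = -155863401/440*213628 = -8324196657207/110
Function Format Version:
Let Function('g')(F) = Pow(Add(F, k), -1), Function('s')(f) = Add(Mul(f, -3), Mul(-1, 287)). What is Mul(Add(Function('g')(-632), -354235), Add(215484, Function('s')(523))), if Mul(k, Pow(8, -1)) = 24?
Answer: Rational(-8324196657207, 110) ≈ -7.5675e+10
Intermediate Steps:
k = 192 (k = Mul(8, 24) = 192)
Function('s')(f) = Add(-287, Mul(-3, f)) (Function('s')(f) = Add(Mul(-3, f), -287) = Add(-287, Mul(-3, f)))
Function('g')(F) = Pow(Add(192, F), -1) (Function('g')(F) = Pow(Add(F, 192), -1) = Pow(Add(192, F), -1))
Mul(Add(Function('g')(-632), -354235), Add(215484, Function('s')(523))) = Mul(Add(Pow(Add(192, -632), -1), -354235), Add(215484, Add(-287, Mul(-3, 523)))) = Mul(Add(Pow(-440, -1), -354235), Add(215484, Add(-287, -1569))) = Mul(Add(Rational(-1, 440), -354235), Add(215484, -1856)) = Mul(Rational(-155863401, 440), 213628) = Rational(-8324196657207, 110)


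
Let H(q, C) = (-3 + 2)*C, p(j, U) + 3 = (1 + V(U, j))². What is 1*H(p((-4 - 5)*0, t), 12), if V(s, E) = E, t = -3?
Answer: -12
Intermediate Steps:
p(j, U) = -3 + (1 + j)²
H(q, C) = -C
1*H(p((-4 - 5)*0, t), 12) = 1*(-1*12) = 1*(-12) = -12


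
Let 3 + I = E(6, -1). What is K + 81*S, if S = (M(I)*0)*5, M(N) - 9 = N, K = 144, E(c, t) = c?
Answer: 144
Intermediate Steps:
I = 3 (I = -3 + 6 = 3)
M(N) = 9 + N
S = 0 (S = ((9 + 3)*0)*5 = (12*0)*5 = 0*5 = 0)
K + 81*S = 144 + 81*0 = 144 + 0 = 144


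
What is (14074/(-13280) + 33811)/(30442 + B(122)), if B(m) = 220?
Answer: 224498003/203595680 ≈ 1.1027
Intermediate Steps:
(14074/(-13280) + 33811)/(30442 + B(122)) = (14074/(-13280) + 33811)/(30442 + 220) = (14074*(-1/13280) + 33811)/30662 = (-7037/6640 + 33811)*(1/30662) = (224498003/6640)*(1/30662) = 224498003/203595680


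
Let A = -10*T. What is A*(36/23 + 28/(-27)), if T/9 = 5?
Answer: -16400/69 ≈ -237.68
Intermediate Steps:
T = 45 (T = 9*5 = 45)
A = -450 (A = -10*45 = -450)
A*(36/23 + 28/(-27)) = -450*(36/23 + 28/(-27)) = -450*(36*(1/23) + 28*(-1/27)) = -450*(36/23 - 28/27) = -450*328/621 = -16400/69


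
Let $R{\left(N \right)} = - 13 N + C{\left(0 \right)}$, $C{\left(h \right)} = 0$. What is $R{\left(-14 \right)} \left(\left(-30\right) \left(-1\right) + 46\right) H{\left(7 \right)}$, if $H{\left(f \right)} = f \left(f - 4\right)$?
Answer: $290472$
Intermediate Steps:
$H{\left(f \right)} = f \left(-4 + f\right)$ ($H{\left(f \right)} = f \left(f - 4\right) = f \left(-4 + f\right)$)
$R{\left(N \right)} = - 13 N$ ($R{\left(N \right)} = - 13 N + 0 = - 13 N$)
$R{\left(-14 \right)} \left(\left(-30\right) \left(-1\right) + 46\right) H{\left(7 \right)} = \left(-13\right) \left(-14\right) \left(\left(-30\right) \left(-1\right) + 46\right) 7 \left(-4 + 7\right) = 182 \left(30 + 46\right) 7 \cdot 3 = 182 \cdot 76 \cdot 21 = 13832 \cdot 21 = 290472$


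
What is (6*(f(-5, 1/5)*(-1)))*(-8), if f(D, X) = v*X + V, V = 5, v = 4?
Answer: 1392/5 ≈ 278.40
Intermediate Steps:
f(D, X) = 5 + 4*X (f(D, X) = 4*X + 5 = 5 + 4*X)
(6*(f(-5, 1/5)*(-1)))*(-8) = (6*((5 + 4/5)*(-1)))*(-8) = (6*((29/5)*(-1)))*(-8) = (6*(-29/5))*(-8) = -174/5*(-8) = 1392/5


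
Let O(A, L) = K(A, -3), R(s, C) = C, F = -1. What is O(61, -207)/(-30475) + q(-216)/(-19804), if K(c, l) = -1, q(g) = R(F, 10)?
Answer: -142473/301763450 ≈ -0.00047213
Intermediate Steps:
q(g) = 10
O(A, L) = -1
O(61, -207)/(-30475) + q(-216)/(-19804) = -1/(-30475) + 10/(-19804) = -1*(-1/30475) + 10*(-1/19804) = 1/30475 - 5/9902 = -142473/301763450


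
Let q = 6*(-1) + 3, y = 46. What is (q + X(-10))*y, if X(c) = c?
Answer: -598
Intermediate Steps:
q = -3 (q = -6 + 3 = -3)
(q + X(-10))*y = (-3 - 10)*46 = -13*46 = -598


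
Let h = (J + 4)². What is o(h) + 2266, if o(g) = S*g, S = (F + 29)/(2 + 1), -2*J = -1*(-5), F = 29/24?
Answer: 73237/32 ≈ 2288.7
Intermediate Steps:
F = 29/24 (F = 29*(1/24) = 29/24 ≈ 1.2083)
J = -5/2 (J = -(-1)*(-5)/2 = -½*5 = -5/2 ≈ -2.5000)
S = 725/72 (S = (29/24 + 29)/(2 + 1) = (725/24)/3 = (725/24)*(⅓) = 725/72 ≈ 10.069)
h = 9/4 (h = (-5/2 + 4)² = (3/2)² = 9/4 ≈ 2.2500)
o(g) = 725*g/72
o(h) + 2266 = (725/72)*(9/4) + 2266 = 725/32 + 2266 = 73237/32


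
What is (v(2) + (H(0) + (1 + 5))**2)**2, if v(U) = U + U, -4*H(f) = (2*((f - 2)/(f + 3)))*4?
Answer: 270400/81 ≈ 3338.3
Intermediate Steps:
H(f) = -2*(-2 + f)/(3 + f) (H(f) = -2*((f - 2)/(f + 3))*4/4 = -2*((-2 + f)/(3 + f))*4/4 = -2*(-2 + f)/(3 + f)*4/4 = -2*(-2 + f)/(3 + f))
v(U) = 2*U
(v(2) + (H(0) + (1 + 5))**2)**2 = (2*2 + (2*(2 - 1*0)/(3 + 0) + (1 + 5))**2)**2 = (4 + (2*(2 + 0)/3 + 6)**2)**2 = (4 + (2*(1/3)*2 + 6)**2)**2 = (4 + (4/3 + 6)**2)**2 = (4 + (22/3)**2)**2 = (4 + 484/9)**2 = (520/9)**2 = 270400/81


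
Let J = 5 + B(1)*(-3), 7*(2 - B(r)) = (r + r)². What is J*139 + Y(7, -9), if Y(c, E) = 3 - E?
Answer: 779/7 ≈ 111.29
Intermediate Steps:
B(r) = 2 - 4*r²/7 (B(r) = 2 - (r + r)²/7 = 2 - 4*r²/7)
J = 5/7 (J = 5 + (2 - 4/7*1²)*(-3) = 5 + (2 - 4/7*1)*(-3) = 5 + (2 - 4/7)*(-3) = 5 + (10/7)*(-3) = 5 - 30/7 = 5/7 ≈ 0.71429)
J*139 + Y(7, -9) = (5/7)*139 + (3 - 1*(-9)) = 695/7 + (3 + 9) = 695/7 + 12 = 779/7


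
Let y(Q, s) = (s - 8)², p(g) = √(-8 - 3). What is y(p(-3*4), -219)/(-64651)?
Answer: -51529/64651 ≈ -0.79703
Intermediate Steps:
p(g) = I*√11 (p(g) = √(-11) = I*√11)
y(Q, s) = (-8 + s)²
y(p(-3*4), -219)/(-64651) = (-8 - 219)²/(-64651) = (-227)²*(-1/64651) = 51529*(-1/64651) = -51529/64651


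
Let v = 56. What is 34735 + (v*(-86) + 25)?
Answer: 29944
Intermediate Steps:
34735 + (v*(-86) + 25) = 34735 + (56*(-86) + 25) = 34735 + (-4816 + 25) = 34735 - 4791 = 29944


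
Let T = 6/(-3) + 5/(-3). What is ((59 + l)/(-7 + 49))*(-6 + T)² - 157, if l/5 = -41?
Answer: -91066/189 ≈ -481.83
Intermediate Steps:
l = -205 (l = 5*(-41) = -205)
T = -11/3 (T = 6*(-⅓) + 5*(-⅓) = -2 - 5/3 = -11/3 ≈ -3.6667)
((59 + l)/(-7 + 49))*(-6 + T)² - 157 = ((59 - 205)/(-7 + 49))*(-6 - 11/3)² - 157 = (-146/42)*(-29/3)² - 157 = -146*1/42*(841/9) - 157 = -73/21*841/9 - 157 = -61393/189 - 157 = -91066/189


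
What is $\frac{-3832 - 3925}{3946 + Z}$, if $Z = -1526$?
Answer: $- \frac{7757}{2420} \approx -3.2054$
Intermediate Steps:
$\frac{-3832 - 3925}{3946 + Z} = \frac{-3832 - 3925}{3946 - 1526} = - \frac{7757}{2420}$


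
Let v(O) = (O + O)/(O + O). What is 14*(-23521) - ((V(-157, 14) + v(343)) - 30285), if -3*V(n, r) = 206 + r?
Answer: -896810/3 ≈ -2.9894e+5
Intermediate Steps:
v(O) = 1 (v(O) = (2*O)/((2*O)) = (2*O)*(1/(2*O)) = 1)
V(n, r) = -206/3 - r/3 (V(n, r) = -(206 + r)/3 = -206/3 - r/3)
14*(-23521) - ((V(-157, 14) + v(343)) - 30285) = 14*(-23521) - (((-206/3 - 1/3*14) + 1) - 30285) = -329294 - (((-206/3 - 14/3) + 1) - 30285) = -329294 - ((-220/3 + 1) - 30285) = -329294 - (-217/3 - 30285) = -329294 - 1*(-91072/3) = -329294 + 91072/3 = -896810/3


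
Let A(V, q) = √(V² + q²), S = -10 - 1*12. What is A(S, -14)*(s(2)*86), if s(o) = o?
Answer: 344*√170 ≈ 4485.2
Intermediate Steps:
S = -22 (S = -10 - 12 = -22)
A(S, -14)*(s(2)*86) = √((-22)² + (-14)²)*(2*86) = √(484 + 196)*172 = √680*172 = (2*√170)*172 = 344*√170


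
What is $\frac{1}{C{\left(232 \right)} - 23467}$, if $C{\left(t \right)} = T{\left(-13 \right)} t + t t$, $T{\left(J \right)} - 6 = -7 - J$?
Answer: $\frac{1}{33141} \approx 3.0174 \cdot 10^{-5}$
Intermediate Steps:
$T{\left(J \right)} = -1 - J$ ($T{\left(J \right)} = 6 - \left(7 + J\right) = -1 - J$)
$C{\left(t \right)} = t^{2} + 12 t$ ($C{\left(t \right)} = \left(-1 - -13\right) t + t t = \left(-1 + 13\right) t + t^{2} = 12 t + t^{2} = t^{2} + 12 t$)
$\frac{1}{C{\left(232 \right)} - 23467} = \frac{1}{232 \left(12 + 232\right) - 23467} = \frac{1}{232 \cdot 244 - 23467} = \frac{1}{56608 - 23467} = \frac{1}{33141}$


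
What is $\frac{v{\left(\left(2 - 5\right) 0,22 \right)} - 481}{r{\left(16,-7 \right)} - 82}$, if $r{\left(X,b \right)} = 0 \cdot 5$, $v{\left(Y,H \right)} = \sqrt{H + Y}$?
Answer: $\frac{481}{82} - \frac{\sqrt{22}}{82} \approx 5.8087$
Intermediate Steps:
$r{\left(X,b \right)} = 0$
$\frac{v{\left(\left(2 - 5\right) 0,22 \right)} - 481}{r{\left(16,-7 \right)} - 82} = \frac{\sqrt{22 + \left(2 - 5\right) 0} - 481}{0 - 82} = \frac{\sqrt{22 - 0} - 481}{-82} = \left(\sqrt{22 + 0} - 481\right) \left(- \frac{1}{82}\right) = \left(\sqrt{22} - 481\right) \left(- \frac{1}{82}\right) = \left(-481 + \sqrt{22}\right) \left(- \frac{1}{82}\right) = \frac{481}{82} - \frac{\sqrt{22}}{82}$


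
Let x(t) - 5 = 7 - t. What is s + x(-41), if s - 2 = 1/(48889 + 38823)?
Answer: 4824161/87712 ≈ 55.000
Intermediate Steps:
x(t) = 12 - t (x(t) = 5 + (7 - t) = 12 - t)
s = 175425/87712 (s = 2 + 1/(48889 + 38823) = 2 + 1/87712 = 175425/87712 ≈ 2.0000)
s + x(-41) = 175425/87712 + (12 - 1*(-41)) = 175425/87712 + (12 + 41) = 175425/87712 + 53 = 4824161/87712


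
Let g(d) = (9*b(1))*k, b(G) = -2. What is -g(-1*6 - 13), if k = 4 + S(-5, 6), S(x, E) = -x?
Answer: 162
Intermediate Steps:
k = 9 (k = 4 - 1*(-5) = 4 + 5 = 9)
g(d) = -162 (g(d) = (9*(-2))*9 = -18*9 = -162)
-g(-1*6 - 13) = -1*(-162) = 162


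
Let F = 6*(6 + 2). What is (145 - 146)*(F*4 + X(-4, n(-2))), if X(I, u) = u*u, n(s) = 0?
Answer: -192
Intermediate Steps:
X(I, u) = u²
F = 48 (F = 6*8 = 48)
(145 - 146)*(F*4 + X(-4, n(-2))) = (145 - 146)*(48*4 + 0²) = -(192 + 0) = -1*192 = -192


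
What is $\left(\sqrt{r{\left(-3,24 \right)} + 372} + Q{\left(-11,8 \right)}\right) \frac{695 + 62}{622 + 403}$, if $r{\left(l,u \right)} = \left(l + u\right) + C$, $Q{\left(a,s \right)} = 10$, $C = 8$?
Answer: $\frac{1514}{205} + \frac{757 \sqrt{401}}{1025} \approx 22.175$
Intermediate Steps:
$r{\left(l,u \right)} = 8 + l + u$ ($r{\left(l,u \right)} = \left(l + u\right) + 8 = 8 + l + u$)
$\left(\sqrt{r{\left(-3,24 \right)} + 372} + Q{\left(-11,8 \right)}\right) \frac{695 + 62}{622 + 403} = \left(\sqrt{\left(8 - 3 + 24\right) + 372} + 10\right) \frac{695 + 62}{622 + 403} = \left(\sqrt{29 + 372} + 10\right) \frac{757}{1025} = \left(\sqrt{401} + 10\right) 757 \cdot \frac{1}{1025} = \left(10 + \sqrt{401}\right) \frac{757}{1025} = \frac{1514}{205} + \frac{757 \sqrt{401}}{1025}$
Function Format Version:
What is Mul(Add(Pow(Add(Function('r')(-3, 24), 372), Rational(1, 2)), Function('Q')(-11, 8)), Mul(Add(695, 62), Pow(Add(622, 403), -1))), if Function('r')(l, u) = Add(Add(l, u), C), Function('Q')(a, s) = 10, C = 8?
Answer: Add(Rational(1514, 205), Mul(Rational(757, 1025), Pow(401, Rational(1, 2)))) ≈ 22.175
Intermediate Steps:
Function('r')(l, u) = Add(8, l, u) (Function('r')(l, u) = Add(Add(l, u), 8) = Add(8, l, u))
Mul(Add(Pow(Add(Function('r')(-3, 24), 372), Rational(1, 2)), Function('Q')(-11, 8)), Mul(Add(695, 62), Pow(Add(622, 403), -1))) = Mul(Add(Pow(Add(Add(8, -3, 24), 372), Rational(1, 2)), 10), Mul(Add(695, 62), Pow(Add(622, 403), -1))) = Mul(Add(Pow(Add(29, 372), Rational(1, 2)), 10), Mul(757, Pow(1025, -1))) = Mul(Add(Pow(401, Rational(1, 2)), 10), Mul(757, Rational(1, 1025))) = Mul(Add(10, Pow(401, Rational(1, 2))), Rational(757, 1025)) = Add(Rational(1514, 205), Mul(Rational(757, 1025), Pow(401, Rational(1, 2))))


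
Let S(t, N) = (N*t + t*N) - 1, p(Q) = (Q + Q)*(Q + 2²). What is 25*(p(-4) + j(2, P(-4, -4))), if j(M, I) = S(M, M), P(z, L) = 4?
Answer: 175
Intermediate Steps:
p(Q) = 2*Q*(4 + Q) (p(Q) = (2*Q)*(Q + 4) = (2*Q)*(4 + Q) = 2*Q*(4 + Q))
S(t, N) = -1 + 2*N*t (S(t, N) = (N*t + N*t) - 1 = 2*N*t - 1 = -1 + 2*N*t)
j(M, I) = -1 + 2*M² (j(M, I) = -1 + 2*M*M = -1 + 2*M²)
25*(p(-4) + j(2, P(-4, -4))) = 25*(2*(-4)*(4 - 4) + (-1 + 2*2²)) = 25*(2*(-4)*0 + (-1 + 2*4)) = 25*(0 + (-1 + 8)) = 25*(0 + 7) = 25*7 = 175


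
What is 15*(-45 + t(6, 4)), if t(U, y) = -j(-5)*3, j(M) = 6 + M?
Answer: -720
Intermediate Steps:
t(U, y) = -3 (t(U, y) = -(6 - 5)*3 = -1*1*3 = -1*3 = -3)
15*(-45 + t(6, 4)) = 15*(-45 - 3) = 15*(-48) = -720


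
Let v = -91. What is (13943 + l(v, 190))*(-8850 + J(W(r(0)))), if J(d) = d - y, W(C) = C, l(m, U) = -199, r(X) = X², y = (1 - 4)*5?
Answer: -121428240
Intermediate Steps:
y = -15 (y = -3*5 = -15)
J(d) = 15 + d (J(d) = d - 1*(-15) = d + 15 = 15 + d)
(13943 + l(v, 190))*(-8850 + J(W(r(0)))) = (13943 - 199)*(-8850 + (15 + 0²)) = 13744*(-8850 + (15 + 0)) = 13744*(-8850 + 15) = 13744*(-8835) = -121428240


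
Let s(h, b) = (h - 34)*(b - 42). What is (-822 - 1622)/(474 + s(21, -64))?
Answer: -611/463 ≈ -1.3197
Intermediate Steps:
s(h, b) = (-42 + b)*(-34 + h) (s(h, b) = (-34 + h)*(-42 + b) = (-42 + b)*(-34 + h))
(-822 - 1622)/(474 + s(21, -64)) = (-822 - 1622)/(474 + (1428 - 42*21 - 34*(-64) - 64*21)) = -2444/(474 + (1428 - 882 + 2176 - 1344)) = -2444/(474 + 1378) = -2444/1852 = -2444*1/1852 = -611/463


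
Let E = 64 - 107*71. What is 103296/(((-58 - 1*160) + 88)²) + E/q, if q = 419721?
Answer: 3602349393/591107075 ≈ 6.0942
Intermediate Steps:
E = -7533 (E = 64 - 7597 = -7533)
103296/(((-58 - 1*160) + 88)²) + E/q = 103296/(((-58 - 1*160) + 88)²) - 7533/419721 = 103296/(((-58 - 160) + 88)²) - 7533*1/419721 = 103296/((-218 + 88)²) - 2511/139907 = 103296/((-130)²) - 2511/139907 = 103296/16900 - 2511/139907 = 103296*(1/16900) - 2511/139907 = 25824/4225 - 2511/139907 = 3602349393/591107075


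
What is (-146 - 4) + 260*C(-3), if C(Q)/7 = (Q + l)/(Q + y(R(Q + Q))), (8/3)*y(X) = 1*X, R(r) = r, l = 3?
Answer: -150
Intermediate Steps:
y(X) = 3*X/8 (y(X) = 3*(1*X)/8 = 3*X/8)
C(Q) = 4*(3 + Q)/Q (C(Q) = 7*((Q + 3)/(Q + 3*(Q + Q)/8)) = 7*((3 + Q)/(Q + 3*(2*Q)/8)) = 7*((3 + Q)/(Q + 3*Q/4)) = 7*((3 + Q)/((7*Q/4))) = 7*((3 + Q)*(4/(7*Q))) = 7*(4*(3 + Q)/(7*Q)) = 4*(3 + Q)/Q)
(-146 - 4) + 260*C(-3) = (-146 - 4) + 260*(4 + 12/(-3)) = -150 + 260*(4 + 12*(-⅓)) = -150 + 260*(4 - 4) = -150 + 260*0 = -150 + 0 = -150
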